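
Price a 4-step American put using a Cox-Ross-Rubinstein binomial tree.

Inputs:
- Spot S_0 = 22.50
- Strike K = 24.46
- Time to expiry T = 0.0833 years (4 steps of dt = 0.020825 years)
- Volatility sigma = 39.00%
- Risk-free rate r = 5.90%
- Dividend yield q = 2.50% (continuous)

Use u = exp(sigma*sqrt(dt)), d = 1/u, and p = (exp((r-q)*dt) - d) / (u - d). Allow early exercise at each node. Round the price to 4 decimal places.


dt = T/N = 0.020825
u = exp(sigma*sqrt(dt)) = 1.057894; d = 1/u = 0.945274
p = (exp((r-q)*dt) - d) / (u - d) = 0.492223
Discount per step: exp(-r*dt) = 0.998772
Stock lattice S(k, i) with i counting down-moves:
  k=0: S(0,0) = 22.5000
  k=1: S(1,0) = 23.8026; S(1,1) = 21.2687
  k=2: S(2,0) = 25.1807; S(2,1) = 22.5000; S(2,2) = 20.1047
  k=3: S(3,0) = 26.6385; S(3,1) = 23.8026; S(3,2) = 21.2687; S(3,3) = 19.0045
  k=4: S(4,0) = 28.1807; S(4,1) = 25.1807; S(4,2) = 22.5000; S(4,3) = 20.1047; S(4,4) = 17.9644
Terminal payoffs V(N, i) = max(K - S_T, 0):
  V(4,0) = 0.000000; V(4,1) = 0.000000; V(4,2) = 1.960000; V(4,3) = 4.355282; V(4,4) = 6.495569
Backward induction: V(k, i) = exp(-r*dt) * [p * V(k+1, i) + (1-p) * V(k+1, i+1)]; then take max(V_cont, immediate exercise) for American.
  V(3,0) = exp(-r*dt) * [p*0.000000 + (1-p)*0.000000] = 0.000000; exercise = 0.000000; V(3,0) = max -> 0.000000
  V(3,1) = exp(-r*dt) * [p*0.000000 + (1-p)*1.960000] = 0.994021; exercise = 0.657379; V(3,1) = max -> 0.994021
  V(3,2) = exp(-r*dt) * [p*1.960000 + (1-p)*4.355282] = 3.172369; exercise = 3.191334; V(3,2) = max -> 3.191334
  V(3,3) = exp(-r*dt) * [p*4.355282 + (1-p)*6.495569] = 5.435388; exercise = 5.455532; V(3,3) = max -> 5.455532
  V(2,0) = exp(-r*dt) * [p*0.000000 + (1-p)*0.994021] = 0.504121; exercise = 0.000000; V(2,0) = max -> 0.504121
  V(2,1) = exp(-r*dt) * [p*0.994021 + (1-p)*3.191334] = 2.107176; exercise = 1.960000; V(2,1) = max -> 2.107176
  V(2,2) = exp(-r*dt) * [p*3.191334 + (1-p)*5.455532] = 4.335711; exercise = 4.355282; V(2,2) = max -> 4.355282
  V(1,0) = exp(-r*dt) * [p*0.504121 + (1-p)*2.107176] = 1.316497; exercise = 0.657379; V(1,0) = max -> 1.316497
  V(1,1) = exp(-r*dt) * [p*2.107176 + (1-p)*4.355282] = 3.244723; exercise = 3.191334; V(1,1) = max -> 3.244723
  V(0,0) = exp(-r*dt) * [p*1.316497 + (1-p)*3.244723] = 2.292787; exercise = 1.960000; V(0,0) = max -> 2.292787

Answer: Price = V(0,0) = 2.2928


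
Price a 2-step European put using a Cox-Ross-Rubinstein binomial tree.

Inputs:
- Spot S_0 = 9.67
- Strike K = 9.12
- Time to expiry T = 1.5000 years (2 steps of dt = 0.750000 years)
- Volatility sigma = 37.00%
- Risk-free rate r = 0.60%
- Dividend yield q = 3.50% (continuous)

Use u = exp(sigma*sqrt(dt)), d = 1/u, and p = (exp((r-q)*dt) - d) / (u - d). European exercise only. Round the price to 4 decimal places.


Answer: Price = V(0,0) = 1.4963

Derivation:
dt = T/N = 0.750000
u = exp(sigma*sqrt(dt)) = 1.377719; d = 1/u = 0.725837
p = (exp((r-q)*dt) - d) / (u - d) = 0.387566
Discount per step: exp(-r*dt) = 0.995510
Stock lattice S(k, i) with i counting down-moves:
  k=0: S(0,0) = 9.6700
  k=1: S(1,0) = 13.3225; S(1,1) = 7.0188
  k=2: S(2,0) = 18.3547; S(2,1) = 9.6700; S(2,2) = 5.0945
Terminal payoffs V(N, i) = max(K - S_T, 0):
  V(2,0) = 0.000000; V(2,1) = 0.000000; V(2,2) = 4.025459
Backward induction: V(k, i) = exp(-r*dt) * [p * V(k+1, i) + (1-p) * V(k+1, i+1)].
  V(1,0) = exp(-r*dt) * [p*0.000000 + (1-p)*0.000000] = 0.000000
  V(1,1) = exp(-r*dt) * [p*0.000000 + (1-p)*4.025459] = 2.454258
  V(0,0) = exp(-r*dt) * [p*0.000000 + (1-p)*2.454258] = 1.496321


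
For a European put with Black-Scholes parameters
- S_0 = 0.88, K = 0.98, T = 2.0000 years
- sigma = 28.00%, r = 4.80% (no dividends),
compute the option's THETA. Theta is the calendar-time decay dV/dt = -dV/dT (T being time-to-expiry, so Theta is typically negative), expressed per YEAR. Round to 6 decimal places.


d1 = 0.1686180362; d2 = -0.2273617613
phi(d1) = 0.3933110304; exp(-qT) = 1.0000000000; exp(-rT) = 0.9084640161
Theta = -S*exp(-qT)*phi(d1)*sigma/(2*sqrt(T)) + r*K*exp(-rT)*N(-d2) - q*S*exp(-qT)*N(-d1)
N(-d1) = 0.4330485464; N(-d2) = 0.5899287741; sqrt(T) = 1.4142135624
Term 1 = -0.8800 * 1.0000000000 * 0.3933110304 * 0.2800 / (2 * 1.4142135624) = -0.0342635089
Term 2 = 0.0480 * 0.9800 * 0.9084640161 * 0.5899287741 = 0.0252101031
Term 3 = 0 (no dividend yield, q = 0)
Theta = -0.0342635089 + (0.0252101031) + (0.0000000000) = -0.009053

Answer: Theta = -0.009053


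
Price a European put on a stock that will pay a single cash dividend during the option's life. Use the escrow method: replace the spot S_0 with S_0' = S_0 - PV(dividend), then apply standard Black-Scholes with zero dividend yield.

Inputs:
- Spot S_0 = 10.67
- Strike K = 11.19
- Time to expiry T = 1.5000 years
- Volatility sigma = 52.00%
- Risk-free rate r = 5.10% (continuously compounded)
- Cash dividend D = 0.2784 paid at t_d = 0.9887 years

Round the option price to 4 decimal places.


Answer: Price = 2.5751

Derivation:
PV(D) = D * exp(-r * t_d) = 0.2784 * 0.95082647 = 0.26471009
S_0' = S_0 - PV(D) = 10.6700 - 0.26471009 = 10.40528991
d1 = (ln(S_0'/K) + (r + sigma^2/2)*T) / (sigma*sqrt(T)) = 0.32439064
d2 = d1 - sigma*sqrt(T) = -0.31247670
exp(-rT) = 0.92635291
N(-d1) = 0.37282115; N(-d2) = 0.62266086
P = K * exp(-rT) * N(-d2) - S_0' * N(-d1) = 11.1900 * 0.92635291 * 0.62266086 - 10.40528991 * 0.37282115 = 2.5751


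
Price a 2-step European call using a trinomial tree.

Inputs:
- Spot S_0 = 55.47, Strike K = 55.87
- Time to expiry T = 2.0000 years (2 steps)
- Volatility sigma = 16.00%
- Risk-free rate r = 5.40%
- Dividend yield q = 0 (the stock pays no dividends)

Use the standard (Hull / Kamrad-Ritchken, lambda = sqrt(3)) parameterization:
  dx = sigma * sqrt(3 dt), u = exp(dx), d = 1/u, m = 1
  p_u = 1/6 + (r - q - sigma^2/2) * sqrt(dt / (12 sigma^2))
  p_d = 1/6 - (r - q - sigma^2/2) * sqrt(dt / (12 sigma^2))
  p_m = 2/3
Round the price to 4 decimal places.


dt = T/N = 1.000000; dx = sigma*sqrt(3*dt) = 0.277128
u = exp(dx) = 1.319335; d = 1/u = 0.757957
p_u = 0.241001, p_m = 0.666667, p_d = 0.092333
Discount per step: exp(-r*dt) = 0.947432
Stock lattice S(k, j) with j the centered position index:
  k=0: S(0,+0) = 55.4700
  k=1: S(1,-1) = 42.0439; S(1,+0) = 55.4700; S(1,+1) = 73.1835
  k=2: S(2,-2) = 31.8675; S(2,-1) = 42.0439; S(2,+0) = 55.4700; S(2,+1) = 73.1835; S(2,+2) = 96.5536
Terminal payoffs V(N, j) = max(S_T - K, 0):
  V(2,-2) = 0.000000; V(2,-1) = 0.000000; V(2,+0) = 0.000000; V(2,+1) = 17.313535; V(2,+2) = 40.683629
Backward induction: V(k, j) = exp(-r*dt) * [p_u * V(k+1, j+1) + p_m * V(k+1, j) + p_d * V(k+1, j-1)]
  V(1,-1) = exp(-r*dt) * [p_u*0.000000 + p_m*0.000000 + p_d*0.000000] = 0.000000
  V(1,+0) = exp(-r*dt) * [p_u*17.313535 + p_m*0.000000 + p_d*0.000000] = 3.953228
  V(1,+1) = exp(-r*dt) * [p_u*40.683629 + p_m*17.313535 + p_d*0.000000] = 20.224958
  V(0,+0) = exp(-r*dt) * [p_u*20.224958 + p_m*3.953228 + p_d*0.000000] = 7.114941

Answer: Price = V(0,0) = 7.1149


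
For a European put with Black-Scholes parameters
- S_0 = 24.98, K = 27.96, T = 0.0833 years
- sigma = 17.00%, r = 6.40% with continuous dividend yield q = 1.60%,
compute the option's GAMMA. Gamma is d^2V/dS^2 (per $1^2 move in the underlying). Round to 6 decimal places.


d1 = -2.1909186181; d2 = -2.2399835751
phi(d1) = 0.0361889763; exp(-qT) = 0.9986680878; exp(-rT) = 0.9946829856
Gamma = exp(-qT) * phi(d1) / (S * sigma * sqrt(T)) = 0.9986680878 * 0.0361889763 / (24.9800 * 0.1700 * 0.2886173938) = 0.029487

Answer: Gamma = 0.029487


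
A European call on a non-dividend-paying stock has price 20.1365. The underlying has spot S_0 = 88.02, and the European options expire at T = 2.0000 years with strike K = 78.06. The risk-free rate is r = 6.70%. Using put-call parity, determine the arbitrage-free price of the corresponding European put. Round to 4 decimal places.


Put-call parity: C - P = S_0 * exp(-qT) - K * exp(-rT).
S_0 * exp(-qT) = 88.0200 * 1.00000000 = 88.02000000
K * exp(-rT) = 78.0600 * 0.87459006 = 68.27050044
P = C - S*exp(-qT) + K*exp(-rT)
P = 20.1365 - 88.02000000 + 68.27050044 = 0.3870

Answer: Put price = 0.3870


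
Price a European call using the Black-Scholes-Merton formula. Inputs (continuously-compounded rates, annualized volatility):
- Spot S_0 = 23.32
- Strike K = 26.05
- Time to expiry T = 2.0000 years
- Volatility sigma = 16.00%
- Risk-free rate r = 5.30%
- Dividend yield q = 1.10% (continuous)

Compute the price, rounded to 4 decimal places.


Answer: Price = 1.7884

Derivation:
d1 = (ln(S/K) + (r - q + 0.5*sigma^2) * T) / (sigma * sqrt(T)) = -0.00488967
d2 = d1 - sigma * sqrt(T) = -0.23116384
exp(-rT) = 0.89942465; exp(-qT) = 0.97824024
C = S_0 * exp(-qT) * N(d1) - K * exp(-rT) * N(d2)
N(d1) = 0.49804931; N(d2) = 0.40859376
C = 23.3200 * 0.97824024 * 0.49804931 - 26.0500 * 0.89942465 * 0.40859376 = 1.7884


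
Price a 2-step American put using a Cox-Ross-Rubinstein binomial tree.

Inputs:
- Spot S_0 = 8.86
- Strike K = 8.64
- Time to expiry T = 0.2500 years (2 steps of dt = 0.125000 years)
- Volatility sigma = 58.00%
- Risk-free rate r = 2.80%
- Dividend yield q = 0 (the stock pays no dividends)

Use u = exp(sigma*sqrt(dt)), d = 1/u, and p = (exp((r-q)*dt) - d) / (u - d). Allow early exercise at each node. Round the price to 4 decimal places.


Answer: Price = V(0,0) = 0.8071

Derivation:
dt = T/N = 0.125000
u = exp(sigma*sqrt(dt)) = 1.227600; d = 1/u = 0.814598
p = (exp((r-q)*dt) - d) / (u - d) = 0.457403
Discount per step: exp(-r*dt) = 0.996506
Stock lattice S(k, i) with i counting down-moves:
  k=0: S(0,0) = 8.8600
  k=1: S(1,0) = 10.8765; S(1,1) = 7.2173
  k=2: S(2,0) = 13.3520; S(2,1) = 8.8600; S(2,2) = 5.8792
Terminal payoffs V(N, i) = max(K - S_T, 0):
  V(2,0) = 0.000000; V(2,1) = 0.000000; V(2,2) = 2.760776
Backward induction: V(k, i) = exp(-r*dt) * [p * V(k+1, i) + (1-p) * V(k+1, i+1)]; then take max(V_cont, immediate exercise) for American.
  V(1,0) = exp(-r*dt) * [p*0.000000 + (1-p)*0.000000] = 0.000000; exercise = 0.000000; V(1,0) = max -> 0.000000
  V(1,1) = exp(-r*dt) * [p*0.000000 + (1-p)*2.760776] = 1.492755; exercise = 1.422665; V(1,1) = max -> 1.492755
  V(0,0) = exp(-r*dt) * [p*0.000000 + (1-p)*1.492755] = 0.807134; exercise = 0.000000; V(0,0) = max -> 0.807134


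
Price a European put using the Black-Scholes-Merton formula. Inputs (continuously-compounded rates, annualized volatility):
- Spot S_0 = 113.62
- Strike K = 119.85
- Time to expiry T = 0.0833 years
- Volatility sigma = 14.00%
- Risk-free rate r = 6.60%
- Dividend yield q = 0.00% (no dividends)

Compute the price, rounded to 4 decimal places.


Answer: Price = 5.8449

Derivation:
d1 = (ln(S/K) + (r - q + 0.5*sigma^2) * T) / (sigma * sqrt(T)) = -1.16484599
d2 = d1 - sigma * sqrt(T) = -1.20525242
exp(-rT) = 0.99451729; exp(-qT) = 1.00000000
P = K * exp(-rT) * N(-d2) - S_0 * exp(-qT) * N(-d1)
N(-d1) = 0.87795933; N(-d2) = 0.88594706
P = 119.8500 * 0.99451729 * 0.88594706 - 113.6200 * 1.00000000 * 0.87795933 = 5.8449


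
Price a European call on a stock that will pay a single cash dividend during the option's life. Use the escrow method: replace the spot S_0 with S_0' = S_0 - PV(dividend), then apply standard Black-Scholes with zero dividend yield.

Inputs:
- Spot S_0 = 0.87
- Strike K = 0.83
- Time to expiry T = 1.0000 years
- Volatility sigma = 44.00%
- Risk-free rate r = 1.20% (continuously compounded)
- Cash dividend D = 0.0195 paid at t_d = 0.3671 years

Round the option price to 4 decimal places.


PV(D) = D * exp(-r * t_d) = 0.0195 * 0.99560449 = 0.01941429
S_0' = S_0 - PV(D) = 0.8700 - 0.01941429 = 0.85058571
d1 = (ln(S_0'/K) + (r + sigma^2/2)*T) / (sigma*sqrt(T)) = 0.30295337
d2 = d1 - sigma*sqrt(T) = -0.13704663
exp(-rT) = 0.98807171
N(d1) = 0.61903730; N(d2) = 0.44549697
C = S_0' * N(d1) - K * exp(-rT) * N(d2) = 0.85058571 * 0.61903730 - 0.8300 * 0.98807171 * 0.44549697 = 0.1612

Answer: Price = 0.1612


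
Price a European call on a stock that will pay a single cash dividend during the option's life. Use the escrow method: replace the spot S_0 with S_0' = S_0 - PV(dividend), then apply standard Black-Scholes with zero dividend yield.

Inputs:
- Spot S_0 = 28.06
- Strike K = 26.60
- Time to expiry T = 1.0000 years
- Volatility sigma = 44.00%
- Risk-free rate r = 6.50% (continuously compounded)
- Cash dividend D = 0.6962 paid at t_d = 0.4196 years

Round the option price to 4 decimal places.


PV(D) = D * exp(-r * t_d) = 0.6962 * 0.97309458 = 0.67746844
S_0' = S_0 - PV(D) = 28.0600 - 0.67746844 = 27.38253156
d1 = (ln(S_0'/K) + (r + sigma^2/2)*T) / (sigma*sqrt(T)) = 0.43362286
d2 = d1 - sigma*sqrt(T) = -0.00637714
exp(-rT) = 0.93706746
N(d1) = 0.66771884; N(d2) = 0.49745591
C = S_0' * N(d1) - K * exp(-rT) * N(d2) = 27.38253156 * 0.66771884 - 26.6000 * 0.93706746 * 0.49745591 = 5.8842

Answer: Price = 5.8842


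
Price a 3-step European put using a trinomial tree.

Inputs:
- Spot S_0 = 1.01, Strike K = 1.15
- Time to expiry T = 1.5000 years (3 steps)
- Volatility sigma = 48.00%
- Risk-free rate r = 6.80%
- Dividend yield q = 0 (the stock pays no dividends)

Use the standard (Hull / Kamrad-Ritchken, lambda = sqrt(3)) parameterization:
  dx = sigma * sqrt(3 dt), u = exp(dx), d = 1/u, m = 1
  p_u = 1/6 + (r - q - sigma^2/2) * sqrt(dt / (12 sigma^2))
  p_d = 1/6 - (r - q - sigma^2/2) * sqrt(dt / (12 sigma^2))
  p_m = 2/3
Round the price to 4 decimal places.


Answer: Price = V(0,0) = 0.2504

Derivation:
dt = T/N = 0.500000; dx = sigma*sqrt(3*dt) = 0.587878
u = exp(dx) = 1.800164; d = 1/u = 0.555505
p_u = 0.146594, p_m = 0.666667, p_d = 0.186739
Discount per step: exp(-r*dt) = 0.966572
Stock lattice S(k, j) with j the centered position index:
  k=0: S(0,+0) = 1.0100
  k=1: S(1,-1) = 0.5611; S(1,+0) = 1.0100; S(1,+1) = 1.8182
  k=2: S(2,-2) = 0.3117; S(2,-1) = 0.5611; S(2,+0) = 1.0100; S(2,+1) = 1.8182; S(2,+2) = 3.2730
  k=3: S(3,-3) = 0.1731; S(3,-2) = 0.3117; S(3,-1) = 0.5611; S(3,+0) = 1.0100; S(3,+1) = 1.8182; S(3,+2) = 3.2730; S(3,+3) = 5.8919
Terminal payoffs V(N, j) = max(K - S_T, 0):
  V(3,-3) = 0.976865; V(3,-2) = 0.838328; V(3,-1) = 0.588940; V(3,+0) = 0.140000; V(3,+1) = 0.000000; V(3,+2) = 0.000000; V(3,+3) = 0.000000
Backward induction: V(k, j) = exp(-r*dt) * [p_u * V(k+1, j+1) + p_m * V(k+1, j) + p_d * V(k+1, j-1)]
  V(2,-2) = exp(-r*dt) * [p_u*0.588940 + p_m*0.838328 + p_d*0.976865] = 0.799973
  V(2,-1) = exp(-r*dt) * [p_u*0.140000 + p_m*0.588940 + p_d*0.838328] = 0.550654
  V(2,+0) = exp(-r*dt) * [p_u*0.000000 + p_m*0.140000 + p_d*0.588940] = 0.196515
  V(2,+1) = exp(-r*dt) * [p_u*0.000000 + p_m*0.000000 + p_d*0.140000] = 0.025270
  V(2,+2) = exp(-r*dt) * [p_u*0.000000 + p_m*0.000000 + p_d*0.000000] = 0.000000
  V(1,-1) = exp(-r*dt) * [p_u*0.196515 + p_m*0.550654 + p_d*0.799973] = 0.527068
  V(1,+0) = exp(-r*dt) * [p_u*0.025270 + p_m*0.196515 + p_d*0.550654] = 0.229602
  V(1,+1) = exp(-r*dt) * [p_u*0.000000 + p_m*0.025270 + p_d*0.196515] = 0.051753
  V(0,+0) = exp(-r*dt) * [p_u*0.051753 + p_m*0.229602 + p_d*0.527068] = 0.250418


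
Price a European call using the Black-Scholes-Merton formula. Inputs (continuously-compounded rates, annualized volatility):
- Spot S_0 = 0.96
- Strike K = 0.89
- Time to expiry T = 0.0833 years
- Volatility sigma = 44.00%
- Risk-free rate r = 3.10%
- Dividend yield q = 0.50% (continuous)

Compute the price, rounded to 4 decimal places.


d1 = (ln(S/K) + (r - q + 0.5*sigma^2) * T) / (sigma * sqrt(T)) = 0.67674575
d2 = d1 - sigma * sqrt(T) = 0.54975410
exp(-rT) = 0.99742103; exp(-qT) = 0.99958359
C = S_0 * exp(-qT) * N(d1) - K * exp(-rT) * N(d2)
N(d1) = 0.75071636; N(d2) = 0.70875598
C = 0.9600 * 0.99958359 * 0.75071636 - 0.8900 * 0.99742103 * 0.70875598 = 0.0912

Answer: Price = 0.0912


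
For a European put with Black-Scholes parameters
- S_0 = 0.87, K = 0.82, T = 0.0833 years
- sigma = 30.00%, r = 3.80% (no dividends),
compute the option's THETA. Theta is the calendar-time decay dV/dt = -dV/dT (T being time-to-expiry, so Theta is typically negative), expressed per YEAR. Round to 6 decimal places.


Answer: Theta = -0.127041

Derivation:
d1 = 0.7634417608; d2 = 0.6768565426
phi(d1) = 0.2980898898; exp(-qT) = 1.0000000000; exp(-rT) = 0.9968396046
Theta = -S*exp(-qT)*phi(d1)*sigma/(2*sqrt(T)) + r*K*exp(-rT)*N(-d2) - q*S*exp(-qT)*N(-d1)
N(-d1) = 0.2225999913; N(-d2) = 0.2492484895; sqrt(T) = 0.2886173938
Term 1 = -0.8700 * 1.0000000000 * 0.2980898898 * 0.3000 / (2 * 0.2886173938) = -0.1347830431
Term 2 = 0.0380 * 0.8200 * 0.9968396046 * 0.2492484895 = 0.0077420375
Term 3 = 0 (no dividend yield, q = 0)
Theta = -0.1347830431 + (0.0077420375) + (0.0000000000) = -0.127041


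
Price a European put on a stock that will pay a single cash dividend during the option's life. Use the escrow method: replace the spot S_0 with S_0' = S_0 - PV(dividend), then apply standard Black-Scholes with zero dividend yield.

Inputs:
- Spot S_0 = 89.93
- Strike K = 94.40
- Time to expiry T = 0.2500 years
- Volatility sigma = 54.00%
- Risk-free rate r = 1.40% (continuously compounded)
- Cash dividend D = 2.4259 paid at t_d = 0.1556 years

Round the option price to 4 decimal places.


Answer: Price = 13.3753

Derivation:
PV(D) = D * exp(-r * t_d) = 2.4259 * 0.99782397 = 2.42062117
S_0' = S_0 - PV(D) = 89.9300 - 2.42062117 = 87.50937883
d1 = (ln(S_0'/K) + (r + sigma^2/2)*T) / (sigma*sqrt(T)) = -0.13275963
d2 = d1 - sigma*sqrt(T) = -0.40275963
exp(-rT) = 0.99650612
N(-d1) = 0.55280826; N(-d2) = 0.65643747
P = K * exp(-rT) * N(-d2) - S_0' * N(-d1) = 94.4000 * 0.99650612 * 0.65643747 - 87.50937883 * 0.55280826 = 13.3753


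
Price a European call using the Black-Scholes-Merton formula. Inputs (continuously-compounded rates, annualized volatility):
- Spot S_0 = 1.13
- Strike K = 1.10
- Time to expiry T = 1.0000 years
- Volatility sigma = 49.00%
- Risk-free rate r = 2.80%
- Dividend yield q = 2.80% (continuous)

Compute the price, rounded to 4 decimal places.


Answer: Price = 0.2247

Derivation:
d1 = (ln(S/K) + (r - q + 0.5*sigma^2) * T) / (sigma * sqrt(T)) = 0.29991317
d2 = d1 - sigma * sqrt(T) = -0.19008683
exp(-rT) = 0.97238837; exp(-qT) = 0.97238837
C = S_0 * exp(-qT) * N(d1) - K * exp(-rT) * N(d2)
N(d1) = 0.61787831; N(d2) = 0.42462054
C = 1.1300 * 0.97238837 * 0.61787831 - 1.1000 * 0.97238837 * 0.42462054 = 0.2247


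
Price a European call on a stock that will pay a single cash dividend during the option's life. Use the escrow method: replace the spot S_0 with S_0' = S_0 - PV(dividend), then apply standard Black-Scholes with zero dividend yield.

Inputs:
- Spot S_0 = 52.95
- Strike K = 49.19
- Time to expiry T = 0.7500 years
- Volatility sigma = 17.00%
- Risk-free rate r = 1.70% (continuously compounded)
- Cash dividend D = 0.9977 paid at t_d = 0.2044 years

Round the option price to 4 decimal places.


PV(D) = D * exp(-r * t_d) = 0.9977 * 0.99653123 = 0.99423921
S_0' = S_0 - PV(D) = 52.9500 - 0.99423921 = 51.95576079
d1 = (ln(S_0'/K) + (r + sigma^2/2)*T) / (sigma*sqrt(T)) = 0.53177187
d2 = d1 - sigma*sqrt(T) = 0.38454755
exp(-rT) = 0.98733094
N(d1) = 0.70255800; N(d2) = 0.64971367
C = S_0' * N(d1) - K * exp(-rT) * N(d2) = 51.95576079 * 0.70255800 - 49.1900 * 0.98733094 * 0.64971367 = 4.9474

Answer: Price = 4.9474


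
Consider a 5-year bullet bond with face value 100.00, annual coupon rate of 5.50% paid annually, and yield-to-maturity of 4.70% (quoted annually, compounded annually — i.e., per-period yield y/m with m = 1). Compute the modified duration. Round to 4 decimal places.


Answer: Modified duration = 4.3120

Derivation:
Coupon per period c = face * coupon_rate / m = 5.500000
Periods per year m = 1; per-period yield y/m = 0.047000
Number of cashflows N = 5
Cashflows (t years, CF_t, discount factor 1/(1+y/m)^(m*t), PV):
  t = 1.0000: CF_t = 5.500000, DF = 0.955110, PV = 5.253104
  t = 2.0000: CF_t = 5.500000, DF = 0.912235, PV = 5.017291
  t = 3.0000: CF_t = 5.500000, DF = 0.871284, PV = 4.792064
  t = 4.0000: CF_t = 5.500000, DF = 0.832172, PV = 4.576948
  t = 5.0000: CF_t = 105.500000, DF = 0.794816, PV = 83.853086
Price P = sum_t PV_t = 103.492494
First compute Macaulay numerator sum_t t * PV_t:
  t * PV_t at t = 1.0000: 5.253104
  t * PV_t at t = 2.0000: 10.034583
  t * PV_t at t = 3.0000: 14.376193
  t * PV_t at t = 4.0000: 18.307791
  t * PV_t at t = 5.0000: 419.265431
Macaulay duration D = 467.237102 / 103.492494 = 4.514696
Modified duration = D / (1 + y/m) = 4.514696 / (1 + 0.047000) = 4.312030


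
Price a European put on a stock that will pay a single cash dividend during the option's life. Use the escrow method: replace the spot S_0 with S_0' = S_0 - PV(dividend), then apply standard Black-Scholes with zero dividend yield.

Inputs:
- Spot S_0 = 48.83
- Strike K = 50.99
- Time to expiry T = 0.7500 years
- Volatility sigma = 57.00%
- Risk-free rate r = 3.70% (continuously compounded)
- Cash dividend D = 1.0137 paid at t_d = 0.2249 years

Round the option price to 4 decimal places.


Answer: Price = 10.4060

Derivation:
PV(D) = D * exp(-r * t_d) = 1.0137 * 0.99171323 = 1.00529970
S_0' = S_0 - PV(D) = 48.8300 - 1.00529970 = 47.82470030
d1 = (ln(S_0'/K) + (r + sigma^2/2)*T) / (sigma*sqrt(T)) = 0.17320551
d2 = d1 - sigma*sqrt(T) = -0.32042897
exp(-rT) = 0.97263149
N(-d1) = 0.43124494; N(-d2) = 0.62567841
P = K * exp(-rT) * N(-d2) - S_0' * N(-d1) = 50.9900 * 0.97263149 * 0.62567841 - 47.82470030 * 0.43124494 = 10.4060


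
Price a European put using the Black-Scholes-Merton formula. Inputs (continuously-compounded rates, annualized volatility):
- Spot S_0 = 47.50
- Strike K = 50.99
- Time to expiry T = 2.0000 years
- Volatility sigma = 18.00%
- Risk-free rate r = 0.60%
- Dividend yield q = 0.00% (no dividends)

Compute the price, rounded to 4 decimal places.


Answer: Price = 6.5290

Derivation:
d1 = (ln(S/K) + (r - q + 0.5*sigma^2) * T) / (sigma * sqrt(T)) = -0.10410114
d2 = d1 - sigma * sqrt(T) = -0.35865958
exp(-rT) = 0.98807171; exp(-qT) = 1.00000000
P = K * exp(-rT) * N(-d2) - S_0 * exp(-qT) * N(-d1)
N(-d1) = 0.54145546; N(-d2) = 0.64007512
P = 50.9900 * 0.98807171 * 0.64007512 - 47.5000 * 1.00000000 * 0.54145546 = 6.5290


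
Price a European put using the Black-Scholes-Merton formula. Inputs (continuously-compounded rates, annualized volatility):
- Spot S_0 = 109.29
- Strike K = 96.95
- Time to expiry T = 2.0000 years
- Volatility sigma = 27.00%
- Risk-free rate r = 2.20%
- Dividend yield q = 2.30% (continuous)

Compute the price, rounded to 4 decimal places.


d1 = (ln(S/K) + (r - q + 0.5*sigma^2) * T) / (sigma * sqrt(T)) = 0.49945183
d2 = d1 - sigma * sqrt(T) = 0.11761417
exp(-rT) = 0.95695396; exp(-qT) = 0.95504196
P = K * exp(-rT) * N(-d2) - S_0 * exp(-qT) * N(-d1)
N(-d1) = 0.30873056; N(-d2) = 0.45318669
P = 96.9500 * 0.95695396 * 0.45318669 - 109.2900 * 0.95504196 * 0.30873056 = 9.8209

Answer: Price = 9.8209


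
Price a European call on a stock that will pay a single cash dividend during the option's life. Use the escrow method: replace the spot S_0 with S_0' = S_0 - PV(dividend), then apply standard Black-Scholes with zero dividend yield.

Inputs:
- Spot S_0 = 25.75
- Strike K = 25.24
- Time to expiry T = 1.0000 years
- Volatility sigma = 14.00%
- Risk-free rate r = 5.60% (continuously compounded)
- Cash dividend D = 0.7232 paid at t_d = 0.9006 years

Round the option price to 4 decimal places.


PV(D) = D * exp(-r * t_d) = 0.7232 * 0.95081706 = 0.68763090
S_0' = S_0 - PV(D) = 25.7500 - 0.68763090 = 25.06236910
d1 = (ln(S_0'/K) + (r + sigma^2/2)*T) / (sigma*sqrt(T)) = 0.41955318
d2 = d1 - sigma*sqrt(T) = 0.27955318
exp(-rT) = 0.94553914
N(d1) = 0.66259405; N(d2) = 0.61008983
C = S_0' * N(d1) - K * exp(-rT) * N(d2) = 25.06236910 * 0.66259405 - 25.2400 * 0.94553914 * 0.61008983 = 2.0461

Answer: Price = 2.0461


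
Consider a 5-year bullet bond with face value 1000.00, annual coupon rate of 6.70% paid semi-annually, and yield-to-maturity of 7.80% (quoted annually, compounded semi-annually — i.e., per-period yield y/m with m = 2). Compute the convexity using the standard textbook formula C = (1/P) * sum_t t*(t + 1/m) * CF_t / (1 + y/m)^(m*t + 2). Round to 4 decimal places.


Answer: Convexity = 20.8570

Derivation:
Coupon per period c = face * coupon_rate / m = 33.500000
Periods per year m = 2; per-period yield y/m = 0.039000
Number of cashflows N = 10
Cashflows (t years, CF_t, discount factor 1/(1+y/m)^(m*t), PV):
  t = 0.5000: CF_t = 33.500000, DF = 0.962464, PV = 32.242541
  t = 1.0000: CF_t = 33.500000, DF = 0.926337, PV = 31.032282
  t = 1.5000: CF_t = 33.500000, DF = 0.891566, PV = 29.867451
  t = 2.0000: CF_t = 33.500000, DF = 0.858100, PV = 28.746344
  t = 2.5000: CF_t = 33.500000, DF = 0.825890, PV = 27.667318
  t = 3.0000: CF_t = 33.500000, DF = 0.794889, PV = 26.628795
  t = 3.5000: CF_t = 33.500000, DF = 0.765052, PV = 25.629255
  t = 4.0000: CF_t = 33.500000, DF = 0.736335, PV = 24.667232
  t = 4.5000: CF_t = 33.500000, DF = 0.708696, PV = 23.741321
  t = 5.0000: CF_t = 1033.500000, DF = 0.682094, PV = 704.944628
Price P = sum_t PV_t = 955.167168
Convexity numerator sum_t t*(t + 1/m) * CF_t / (1+y/m)^(m*t + 2):
  t = 0.5000: term = 14.933726
  t = 1.0000: term = 43.119516
  t = 1.5000: term = 83.001955
  t = 2.0000: term = 133.143977
  t = 2.5000: term = 192.219409
  t = 3.0000: term = 259.005941
  t = 3.5000: term = 332.378493
  t = 4.0000: term = 411.302962
  t = 4.5000: term = 494.830319
  t = 5.0000: term = 17957.943635
Convexity = (1/P) * sum = 19921.879934 / 955.167168 = 20.856956


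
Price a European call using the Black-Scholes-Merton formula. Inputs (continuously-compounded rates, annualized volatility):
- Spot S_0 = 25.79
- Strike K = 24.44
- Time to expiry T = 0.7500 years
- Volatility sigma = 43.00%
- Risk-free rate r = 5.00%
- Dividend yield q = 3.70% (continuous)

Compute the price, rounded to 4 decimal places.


d1 = (ln(S/K) + (r - q + 0.5*sigma^2) * T) / (sigma * sqrt(T)) = 0.35675731
d2 = d1 - sigma * sqrt(T) = -0.01563361
exp(-rT) = 0.96319442; exp(-qT) = 0.97263149
C = S_0 * exp(-qT) * N(d1) - K * exp(-rT) * N(d2)
N(d1) = 0.63936325; N(d2) = 0.49376335
C = 25.7900 * 0.97263149 * 0.63936325 - 24.4400 * 0.96319442 * 0.49376335 = 4.4145

Answer: Price = 4.4145


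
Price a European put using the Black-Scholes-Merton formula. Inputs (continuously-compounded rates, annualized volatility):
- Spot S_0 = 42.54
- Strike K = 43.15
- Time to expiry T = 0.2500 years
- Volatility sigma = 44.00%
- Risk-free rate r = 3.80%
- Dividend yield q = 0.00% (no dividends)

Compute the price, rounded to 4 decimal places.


Answer: Price = 3.8368

Derivation:
d1 = (ln(S/K) + (r - q + 0.5*sigma^2) * T) / (sigma * sqrt(T)) = 0.08846542
d2 = d1 - sigma * sqrt(T) = -0.13153458
exp(-rT) = 0.99054498; exp(-qT) = 1.00000000
P = K * exp(-rT) * N(-d2) - S_0 * exp(-qT) * N(-d1)
N(-d1) = 0.46475338; N(-d2) = 0.55232378
P = 43.1500 * 0.99054498 * 0.55232378 - 42.5400 * 1.00000000 * 0.46475338 = 3.8368


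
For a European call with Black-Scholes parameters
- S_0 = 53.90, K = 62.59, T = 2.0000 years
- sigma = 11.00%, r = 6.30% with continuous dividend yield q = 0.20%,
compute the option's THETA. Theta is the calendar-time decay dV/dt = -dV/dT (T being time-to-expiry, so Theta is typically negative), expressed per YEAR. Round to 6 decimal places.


d1 = -0.0988345198; d2 = -0.2543980117
phi(d1) = 0.3969985446; exp(-qT) = 0.9960079893; exp(-rT) = 0.8816148468
Theta = -S*exp(-qT)*phi(d1)*sigma/(2*sqrt(T)) - r*K*exp(-rT)*N(d2) + q*S*exp(-qT)*N(d1)
N(d1) = 0.4606348299; N(d2) = 0.3995940434; sqrt(T) = 1.4142135624
Term 1 = -53.9000 * 0.9960079893 * 0.3969985446 * 0.1100 / (2 * 1.4142135624) = -0.8288733827
Term 2 = -0.0630 * 62.5900 * 0.8816148468 * 0.3995940434 = -1.3891316360
Term 3 = 0.0020 * 53.9000 * 0.9960079893 * 0.4606348299 = 0.0494582056
Theta = -0.8288733827 + (-1.3891316360) + (0.0494582056) = -2.168547

Answer: Theta = -2.168547


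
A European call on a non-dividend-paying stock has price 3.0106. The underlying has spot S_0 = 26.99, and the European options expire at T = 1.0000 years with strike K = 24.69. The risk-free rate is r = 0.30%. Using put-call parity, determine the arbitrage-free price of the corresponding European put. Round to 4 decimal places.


Answer: Put price = 0.6366

Derivation:
Put-call parity: C - P = S_0 * exp(-qT) - K * exp(-rT).
S_0 * exp(-qT) = 26.9900 * 1.00000000 = 26.99000000
K * exp(-rT) = 24.6900 * 0.99700450 = 24.61604099
P = C - S*exp(-qT) + K*exp(-rT)
P = 3.0106 - 26.99000000 + 24.61604099 = 0.6366


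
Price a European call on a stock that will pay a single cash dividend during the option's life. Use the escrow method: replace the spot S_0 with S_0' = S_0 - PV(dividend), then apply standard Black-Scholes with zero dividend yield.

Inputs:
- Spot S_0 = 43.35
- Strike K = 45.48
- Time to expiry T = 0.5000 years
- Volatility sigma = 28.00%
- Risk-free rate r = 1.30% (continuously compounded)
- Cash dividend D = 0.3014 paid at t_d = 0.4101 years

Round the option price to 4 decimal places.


Answer: Price = 2.5146

Derivation:
PV(D) = D * exp(-r * t_d) = 0.3014 * 0.99468289 = 0.29979742
S_0' = S_0 - PV(D) = 43.3500 - 0.29979742 = 43.05020258
d1 = (ln(S_0'/K) + (r + sigma^2/2)*T) / (sigma*sqrt(T)) = -0.14549092
d2 = d1 - sigma*sqrt(T) = -0.34348082
exp(-rT) = 0.99352108
N(d1) = 0.44216164; N(d2) = 0.36561838
C = S_0' * N(d1) - K * exp(-rT) * N(d2) = 43.05020258 * 0.44216164 - 45.4800 * 0.99352108 * 0.36561838 = 2.5146


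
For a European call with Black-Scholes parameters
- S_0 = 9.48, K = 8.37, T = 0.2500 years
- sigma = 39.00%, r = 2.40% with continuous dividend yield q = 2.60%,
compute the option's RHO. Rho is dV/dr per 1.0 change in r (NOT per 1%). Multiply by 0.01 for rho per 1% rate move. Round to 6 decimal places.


Answer: Rho = 1.466185

Derivation:
d1 = 0.7335534962; d2 = 0.5385534962
phi(d1) = 0.3048336993; exp(-qT) = 0.9935210793; exp(-rT) = 0.9940179641
N(d2) = 0.7049025086
Rho = K*T*exp(-rT)*N(d2) = 8.3700 * 0.2500 * 0.9940179641 * 0.7049025086 = 1.466185


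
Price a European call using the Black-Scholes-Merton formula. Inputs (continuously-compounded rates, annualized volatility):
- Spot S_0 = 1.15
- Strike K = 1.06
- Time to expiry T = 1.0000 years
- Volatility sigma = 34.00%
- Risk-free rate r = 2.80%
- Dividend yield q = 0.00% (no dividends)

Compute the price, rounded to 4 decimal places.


Answer: Price = 0.2143

Derivation:
d1 = (ln(S/K) + (r - q + 0.5*sigma^2) * T) / (sigma * sqrt(T)) = 0.49203834
d2 = d1 - sigma * sqrt(T) = 0.15203834
exp(-rT) = 0.97238837; exp(-qT) = 1.00000000
C = S_0 * exp(-qT) * N(d1) - K * exp(-rT) * N(d2)
N(d1) = 0.68865388; N(d2) = 0.56042165
C = 1.1500 * 1.00000000 * 0.68865388 - 1.0600 * 0.97238837 * 0.56042165 = 0.2143


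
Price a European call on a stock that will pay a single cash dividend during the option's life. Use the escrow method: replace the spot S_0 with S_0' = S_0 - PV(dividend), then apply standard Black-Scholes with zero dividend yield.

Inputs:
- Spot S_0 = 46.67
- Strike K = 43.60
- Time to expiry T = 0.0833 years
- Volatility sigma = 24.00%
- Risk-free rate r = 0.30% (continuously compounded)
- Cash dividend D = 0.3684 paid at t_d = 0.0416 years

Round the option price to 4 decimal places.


PV(D) = D * exp(-r * t_d) = 0.3684 * 0.99987521 = 0.36835403
S_0' = S_0 - PV(D) = 46.6700 - 0.36835403 = 46.30164597
d1 = (ln(S_0'/K) + (r + sigma^2/2)*T) / (sigma*sqrt(T)) = 0.90617806
d2 = d1 - sigma*sqrt(T) = 0.83690989
exp(-rT) = 0.99975013
N(d1) = 0.81757919; N(d2) = 0.79867839
C = S_0' * N(d1) - K * exp(-rT) * N(d2) = 46.30164597 * 0.81757919 - 43.6000 * 0.99975013 * 0.79867839 = 3.0416

Answer: Price = 3.0416


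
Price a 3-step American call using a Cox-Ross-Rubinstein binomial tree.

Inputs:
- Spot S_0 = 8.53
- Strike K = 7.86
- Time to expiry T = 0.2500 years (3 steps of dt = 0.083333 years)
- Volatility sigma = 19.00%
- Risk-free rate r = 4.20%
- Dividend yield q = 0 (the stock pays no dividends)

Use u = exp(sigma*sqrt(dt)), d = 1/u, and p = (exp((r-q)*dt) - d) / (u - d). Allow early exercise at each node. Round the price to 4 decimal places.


Answer: Price = V(0,0) = 0.8212

Derivation:
dt = T/N = 0.083333
u = exp(sigma*sqrt(dt)) = 1.056380; d = 1/u = 0.946629
p = (exp((r-q)*dt) - d) / (u - d) = 0.518237
Discount per step: exp(-r*dt) = 0.996506
Stock lattice S(k, i) with i counting down-moves:
  k=0: S(0,0) = 8.5300
  k=1: S(1,0) = 9.0109; S(1,1) = 8.0747
  k=2: S(2,0) = 9.5190; S(2,1) = 8.5300; S(2,2) = 7.6438
  k=3: S(3,0) = 10.0556; S(3,1) = 9.0109; S(3,2) = 8.0747; S(3,3) = 7.2358
Terminal payoffs V(N, i) = max(S_T - K, 0):
  V(3,0) = 2.195645; V(3,1) = 1.150924; V(3,2) = 0.214743; V(3,3) = 0.000000
Backward induction: V(k, i) = exp(-r*dt) * [p * V(k+1, i) + (1-p) * V(k+1, i+1)]; then take max(V_cont, immediate exercise) for American.
  V(2,0) = exp(-r*dt) * [p*2.195645 + (1-p)*1.150924] = 1.686425; exercise = 1.658963; V(2,0) = max -> 1.686425
  V(2,1) = exp(-r*dt) * [p*1.150924 + (1-p)*0.214743] = 0.697462; exercise = 0.670000; V(2,1) = max -> 0.697462
  V(2,2) = exp(-r*dt) * [p*0.214743 + (1-p)*0.000000] = 0.110899; exercise = 0.000000; V(2,2) = max -> 0.110899
  V(1,0) = exp(-r*dt) * [p*1.686425 + (1-p)*0.697462] = 1.205752; exercise = 1.150924; V(1,0) = max -> 1.205752
  V(1,1) = exp(-r*dt) * [p*0.697462 + (1-p)*0.110899] = 0.413428; exercise = 0.214743; V(1,1) = max -> 0.413428
  V(0,0) = exp(-r*dt) * [p*1.205752 + (1-p)*0.413428] = 0.821161; exercise = 0.670000; V(0,0) = max -> 0.821161


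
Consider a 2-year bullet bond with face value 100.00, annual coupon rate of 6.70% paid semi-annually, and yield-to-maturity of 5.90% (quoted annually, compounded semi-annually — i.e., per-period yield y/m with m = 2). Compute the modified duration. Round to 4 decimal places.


Answer: Modified duration = 1.8510

Derivation:
Coupon per period c = face * coupon_rate / m = 3.350000
Periods per year m = 2; per-period yield y/m = 0.029500
Number of cashflows N = 4
Cashflows (t years, CF_t, discount factor 1/(1+y/m)^(m*t), PV):
  t = 0.5000: CF_t = 3.350000, DF = 0.971345, PV = 3.254007
  t = 1.0000: CF_t = 3.350000, DF = 0.943512, PV = 3.160764
  t = 1.5000: CF_t = 3.350000, DF = 0.916476, PV = 3.070194
  t = 2.0000: CF_t = 103.350000, DF = 0.890214, PV = 92.003654
Price P = sum_t PV_t = 101.488619
First compute Macaulay numerator sum_t t * PV_t:
  t * PV_t at t = 0.5000: 1.627003
  t * PV_t at t = 1.0000: 3.160764
  t * PV_t at t = 1.5000: 4.605290
  t * PV_t at t = 2.0000: 184.007308
Macaulay duration D = 193.400366 / 101.488619 = 1.905636
Modified duration = D / (1 + y/m) = 1.905636 / (1 + 0.029500) = 1.851031


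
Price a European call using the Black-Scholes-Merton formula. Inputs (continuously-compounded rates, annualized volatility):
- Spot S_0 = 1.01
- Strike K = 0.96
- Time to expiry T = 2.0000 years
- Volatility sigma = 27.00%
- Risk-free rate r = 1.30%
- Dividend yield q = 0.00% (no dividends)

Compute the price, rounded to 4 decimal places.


Answer: Price = 0.1875

Derivation:
d1 = (ln(S/K) + (r - q + 0.5*sigma^2) * T) / (sigma * sqrt(T)) = 0.39197895
d2 = d1 - sigma * sqrt(T) = 0.01014129
exp(-rT) = 0.97433509; exp(-qT) = 1.00000000
C = S_0 * exp(-qT) * N(d1) - K * exp(-rT) * N(d2)
N(d1) = 0.65246312; N(d2) = 0.50404572
C = 1.0100 * 1.00000000 * 0.65246312 - 0.9600 * 0.97433509 * 0.50404572 = 0.1875


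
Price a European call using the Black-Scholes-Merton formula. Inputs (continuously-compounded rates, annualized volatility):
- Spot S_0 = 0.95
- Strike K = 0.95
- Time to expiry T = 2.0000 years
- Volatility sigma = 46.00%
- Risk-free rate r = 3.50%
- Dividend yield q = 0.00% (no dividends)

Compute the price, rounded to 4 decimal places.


d1 = (ln(S/K) + (r - q + 0.5*sigma^2) * T) / (sigma * sqrt(T)) = 0.43287233
d2 = d1 - sigma * sqrt(T) = -0.21766591
exp(-rT) = 0.93239382; exp(-qT) = 1.00000000
C = S_0 * exp(-qT) * N(d1) - K * exp(-rT) * N(d2)
N(d1) = 0.66744624; N(d2) = 0.41384471
C = 0.9500 * 1.00000000 * 0.66744624 - 0.9500 * 0.93239382 * 0.41384471 = 0.2675

Answer: Price = 0.2675


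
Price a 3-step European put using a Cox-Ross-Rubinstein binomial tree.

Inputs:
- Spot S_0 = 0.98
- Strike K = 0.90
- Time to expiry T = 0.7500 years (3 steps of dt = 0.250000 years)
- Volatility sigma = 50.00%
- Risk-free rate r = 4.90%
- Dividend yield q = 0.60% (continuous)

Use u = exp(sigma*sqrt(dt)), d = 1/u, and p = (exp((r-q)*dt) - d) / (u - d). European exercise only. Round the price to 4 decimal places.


Answer: Price = V(0,0) = 0.1197

Derivation:
dt = T/N = 0.250000
u = exp(sigma*sqrt(dt)) = 1.284025; d = 1/u = 0.778801
p = (exp((r-q)*dt) - d) / (u - d) = 0.459216
Discount per step: exp(-r*dt) = 0.987825
Stock lattice S(k, i) with i counting down-moves:
  k=0: S(0,0) = 0.9800
  k=1: S(1,0) = 1.2583; S(1,1) = 0.7632
  k=2: S(2,0) = 1.6157; S(2,1) = 0.9800; S(2,2) = 0.5944
  k=3: S(3,0) = 2.0747; S(3,1) = 1.2583; S(3,2) = 0.7632; S(3,3) = 0.4629
Terminal payoffs V(N, i) = max(K - S_T, 0):
  V(3,0) = 0.000000; V(3,1) = 0.000000; V(3,2) = 0.136775; V(3,3) = 0.437081
Backward induction: V(k, i) = exp(-r*dt) * [p * V(k+1, i) + (1-p) * V(k+1, i+1)].
  V(2,0) = exp(-r*dt) * [p*0.000000 + (1-p)*0.000000] = 0.000000
  V(2,1) = exp(-r*dt) * [p*0.000000 + (1-p)*0.136775] = 0.073065
  V(2,2) = exp(-r*dt) * [p*0.136775 + (1-p)*0.437081] = 0.295533
  V(1,0) = exp(-r*dt) * [p*0.000000 + (1-p)*0.073065] = 0.039031
  V(1,1) = exp(-r*dt) * [p*0.073065 + (1-p)*0.295533] = 0.191018
  V(0,0) = exp(-r*dt) * [p*0.039031 + (1-p)*0.191018] = 0.119747


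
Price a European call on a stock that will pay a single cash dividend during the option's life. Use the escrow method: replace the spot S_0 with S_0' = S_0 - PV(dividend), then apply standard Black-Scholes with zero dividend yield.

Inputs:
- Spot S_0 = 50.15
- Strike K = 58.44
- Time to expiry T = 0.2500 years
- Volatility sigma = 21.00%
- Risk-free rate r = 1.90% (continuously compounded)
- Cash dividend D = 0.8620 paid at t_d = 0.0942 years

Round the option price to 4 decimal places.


PV(D) = D * exp(-r * t_d) = 0.8620 * 0.99821180 = 0.86045857
S_0' = S_0 - PV(D) = 50.1500 - 0.86045857 = 49.28954143
d1 = (ln(S_0'/K) + (r + sigma^2/2)*T) / (sigma*sqrt(T)) = -1.52405876
d2 = d1 - sigma*sqrt(T) = -1.62905876
exp(-rT) = 0.99526126
N(d1) = 0.06374702; N(d2) = 0.05165029
C = S_0' * N(d1) - K * exp(-rT) * N(d2) = 49.28954143 * 0.06374702 - 58.4400 * 0.99526126 * 0.05165029 = 0.1379

Answer: Price = 0.1379


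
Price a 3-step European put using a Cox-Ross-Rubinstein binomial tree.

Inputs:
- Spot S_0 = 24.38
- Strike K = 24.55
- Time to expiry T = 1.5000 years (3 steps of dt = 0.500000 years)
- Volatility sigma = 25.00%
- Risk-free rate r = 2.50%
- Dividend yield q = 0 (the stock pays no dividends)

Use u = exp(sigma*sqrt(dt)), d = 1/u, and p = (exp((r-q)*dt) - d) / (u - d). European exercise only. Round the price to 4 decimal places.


dt = T/N = 0.500000
u = exp(sigma*sqrt(dt)) = 1.193365; d = 1/u = 0.837967
p = (exp((r-q)*dt) - d) / (u - d) = 0.491313
Discount per step: exp(-r*dt) = 0.987578
Stock lattice S(k, i) with i counting down-moves:
  k=0: S(0,0) = 24.3800
  k=1: S(1,0) = 29.0942; S(1,1) = 20.4296
  k=2: S(2,0) = 34.7200; S(2,1) = 24.3800; S(2,2) = 17.1194
  k=3: S(3,0) = 41.4336; S(3,1) = 29.0942; S(3,2) = 20.4296; S(3,3) = 14.3455
Terminal payoffs V(N, i) = max(K - S_T, 0):
  V(3,0) = 0.000000; V(3,1) = 0.000000; V(3,2) = 4.120367; V(3,3) = 10.204547
Backward induction: V(k, i) = exp(-r*dt) * [p * V(k+1, i) + (1-p) * V(k+1, i+1)].
  V(2,0) = exp(-r*dt) * [p*0.000000 + (1-p)*0.000000] = 0.000000
  V(2,1) = exp(-r*dt) * [p*0.000000 + (1-p)*4.120367] = 2.069940
  V(2,2) = exp(-r*dt) * [p*4.120367 + (1-p)*10.204547] = 7.125679
  V(1,0) = exp(-r*dt) * [p*0.000000 + (1-p)*2.069940] = 1.039871
  V(1,1) = exp(-r*dt) * [p*2.069940 + (1-p)*7.125679] = 4.584068
  V(0,0) = exp(-r*dt) * [p*1.039871 + (1-p)*4.584068] = 2.807444

Answer: Price = V(0,0) = 2.8074


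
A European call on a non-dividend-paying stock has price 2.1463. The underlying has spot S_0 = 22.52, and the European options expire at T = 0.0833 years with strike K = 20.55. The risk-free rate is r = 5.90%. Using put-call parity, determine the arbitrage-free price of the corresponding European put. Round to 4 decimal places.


Answer: Put price = 0.0756

Derivation:
Put-call parity: C - P = S_0 * exp(-qT) - K * exp(-rT).
S_0 * exp(-qT) = 22.5200 * 1.00000000 = 22.52000000
K * exp(-rT) = 20.5500 * 0.99509736 = 20.44925069
P = C - S*exp(-qT) + K*exp(-rT)
P = 2.1463 - 22.52000000 + 20.44925069 = 0.0756


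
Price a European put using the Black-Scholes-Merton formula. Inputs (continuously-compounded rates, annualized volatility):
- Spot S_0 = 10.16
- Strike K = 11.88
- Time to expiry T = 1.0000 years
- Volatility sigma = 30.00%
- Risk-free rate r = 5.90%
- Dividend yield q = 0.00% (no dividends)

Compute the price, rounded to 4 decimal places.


d1 = (ln(S/K) + (r - q + 0.5*sigma^2) * T) / (sigma * sqrt(T)) = -0.17465957
d2 = d1 - sigma * sqrt(T) = -0.47465957
exp(-rT) = 0.94270677; exp(-qT) = 1.00000000
P = K * exp(-rT) * N(-d2) - S_0 * exp(-qT) * N(-d1)
N(-d1) = 0.56932643; N(-d2) = 0.68248518
P = 11.8800 * 0.94270677 * 0.68248518 - 10.1600 * 1.00000000 * 0.56932643 = 1.8590

Answer: Price = 1.8590
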